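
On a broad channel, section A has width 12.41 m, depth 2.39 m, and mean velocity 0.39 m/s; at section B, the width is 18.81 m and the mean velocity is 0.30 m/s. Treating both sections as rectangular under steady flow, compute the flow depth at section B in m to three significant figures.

Q = A₁V₁ = (12.41×2.39) × 0.39 = 11.57 m³/s
d₂ = Q/(b₂ V₂) = 11.57/(18.81×0.30) = 2.050 m

2.05 m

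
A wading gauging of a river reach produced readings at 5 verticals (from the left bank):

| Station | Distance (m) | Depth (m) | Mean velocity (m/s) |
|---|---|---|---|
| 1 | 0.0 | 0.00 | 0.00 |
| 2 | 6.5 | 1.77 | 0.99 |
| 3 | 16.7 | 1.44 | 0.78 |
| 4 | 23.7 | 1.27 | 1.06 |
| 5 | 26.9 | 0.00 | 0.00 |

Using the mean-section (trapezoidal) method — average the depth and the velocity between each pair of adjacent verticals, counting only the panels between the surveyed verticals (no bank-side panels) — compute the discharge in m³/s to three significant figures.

27.1 m³/s

Panel 1-2: Δb = 6.5 m, d̄ = (0.00+1.77)/2 = 0.885, v̄ = (0.00+0.99)/2 = 0.495 → q = 6.5×0.885×0.495 = 2.847 m³/s
Panel 2-3: Δb = 10.2 m, d̄ = (1.77+1.44)/2 = 1.605, v̄ = (0.99+0.78)/2 = 0.885 → q = 10.2×1.605×0.885 = 14.49 m³/s
Panel 3-4: Δb = 7 m, d̄ = (1.44+1.27)/2 = 1.355, v̄ = (0.78+1.06)/2 = 0.92 → q = 7×1.355×0.92 = 8.726 m³/s
Panel 4-5: Δb = 3.2 m, d̄ = (1.27+0.00)/2 = 0.635, v̄ = (1.06+0.00)/2 = 0.53 → q = 3.2×0.635×0.53 = 1.077 m³/s
Q = Σ q = 27.14 m³/s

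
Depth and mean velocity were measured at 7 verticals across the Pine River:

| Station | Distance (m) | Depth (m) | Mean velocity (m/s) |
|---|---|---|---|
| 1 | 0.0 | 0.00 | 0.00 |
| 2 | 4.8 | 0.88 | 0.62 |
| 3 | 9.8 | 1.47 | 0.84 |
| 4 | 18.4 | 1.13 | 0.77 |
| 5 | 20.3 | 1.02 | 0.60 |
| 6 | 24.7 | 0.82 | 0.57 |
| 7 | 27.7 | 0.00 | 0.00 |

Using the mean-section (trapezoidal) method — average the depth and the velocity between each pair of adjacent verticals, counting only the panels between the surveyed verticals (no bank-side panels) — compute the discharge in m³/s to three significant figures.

18.1 m³/s

Panel 1-2: Δb = 4.8 m, d̄ = (0.00+0.88)/2 = 0.44, v̄ = (0.00+0.62)/2 = 0.31 → q = 4.8×0.44×0.31 = 0.6547 m³/s
Panel 2-3: Δb = 5 m, d̄ = (0.88+1.47)/2 = 1.175, v̄ = (0.62+0.84)/2 = 0.73 → q = 5×1.175×0.73 = 4.289 m³/s
Panel 3-4: Δb = 8.6 m, d̄ = (1.47+1.13)/2 = 1.3, v̄ = (0.84+0.77)/2 = 0.805 → q = 8.6×1.3×0.805 = 9.000 m³/s
Panel 4-5: Δb = 1.9 m, d̄ = (1.13+1.02)/2 = 1.075, v̄ = (0.77+0.60)/2 = 0.685 → q = 1.9×1.075×0.685 = 1.399 m³/s
Panel 5-6: Δb = 4.4 m, d̄ = (1.02+0.82)/2 = 0.92, v̄ = (0.60+0.57)/2 = 0.585 → q = 4.4×0.92×0.585 = 2.368 m³/s
Panel 6-7: Δb = 3 m, d̄ = (0.82+0.00)/2 = 0.41, v̄ = (0.57+0.00)/2 = 0.285 → q = 3×0.41×0.285 = 0.3506 m³/s
Q = Σ q = 18.06 m³/s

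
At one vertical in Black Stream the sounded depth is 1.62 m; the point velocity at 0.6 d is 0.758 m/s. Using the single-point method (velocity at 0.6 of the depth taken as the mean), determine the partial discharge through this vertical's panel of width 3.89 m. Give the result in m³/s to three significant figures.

4.78 m³/s

v̄ = v₀.₆ = 0.758 m/s
q = v̄ × d × w = 0.7580 × 1.62 × 3.89 = 4.777 m³/s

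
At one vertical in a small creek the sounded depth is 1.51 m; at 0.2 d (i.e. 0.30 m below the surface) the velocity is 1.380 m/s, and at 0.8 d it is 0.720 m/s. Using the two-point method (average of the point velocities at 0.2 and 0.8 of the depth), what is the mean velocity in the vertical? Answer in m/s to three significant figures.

v̄ = (1.380 + 0.720) / 2 = 1.050 m/s

1.05 m/s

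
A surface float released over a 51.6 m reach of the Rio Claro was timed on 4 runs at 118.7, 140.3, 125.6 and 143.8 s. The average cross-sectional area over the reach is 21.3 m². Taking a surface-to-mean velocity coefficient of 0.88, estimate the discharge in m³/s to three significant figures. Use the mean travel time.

t̄ = (118.7 + 140.3 + 125.6 + 143.8) / 4 = 132.1 s
v_surface = L / t̄ = 51.6 / 132.1 = 0.3906 m/s
v_mean = 0.88 × 0.3906 = 0.3437 m/s
Q = A × v_mean = 21.3 × 0.3437 = 7.322 m³/s

7.32 m³/s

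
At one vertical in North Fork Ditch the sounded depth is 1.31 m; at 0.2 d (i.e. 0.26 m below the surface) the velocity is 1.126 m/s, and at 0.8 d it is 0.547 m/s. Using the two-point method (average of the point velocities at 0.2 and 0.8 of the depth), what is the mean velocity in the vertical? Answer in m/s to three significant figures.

v̄ = (1.126 + 0.547) / 2 = 0.8365 m/s

0.837 m/s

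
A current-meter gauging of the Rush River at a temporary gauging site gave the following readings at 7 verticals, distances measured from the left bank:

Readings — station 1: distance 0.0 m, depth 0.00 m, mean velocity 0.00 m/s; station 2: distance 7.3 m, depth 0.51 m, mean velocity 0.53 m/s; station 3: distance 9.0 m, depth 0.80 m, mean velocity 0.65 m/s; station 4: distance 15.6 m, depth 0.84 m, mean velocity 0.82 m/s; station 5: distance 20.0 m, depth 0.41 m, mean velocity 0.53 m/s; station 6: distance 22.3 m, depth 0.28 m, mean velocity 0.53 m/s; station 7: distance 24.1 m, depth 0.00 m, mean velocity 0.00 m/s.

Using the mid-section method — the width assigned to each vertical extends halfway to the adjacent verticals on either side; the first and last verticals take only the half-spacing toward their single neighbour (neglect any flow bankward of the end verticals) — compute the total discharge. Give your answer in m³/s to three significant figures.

8.19 m³/s

w_2 = (9.0 − 0.0)/2 = 4.5 m; q_2 = 0.53 × 0.51 × 4.5 = 1.216 m³/s
w_3 = (15.6 − 7.3)/2 = 4.15 m; q_3 = 0.65 × 0.80 × 4.15 = 2.158 m³/s
w_4 = (20.0 − 9.0)/2 = 5.5 m; q_4 = 0.82 × 0.84 × 5.5 = 3.788 m³/s
w_5 = (22.3 − 15.6)/2 = 3.35 m; q_5 = 0.53 × 0.41 × 3.35 = 0.7280 m³/s
w_6 = (24.1 − 20.0)/2 = 2.05 m; q_6 = 0.53 × 0.28 × 2.05 = 0.3042 m³/s
Stations 1, 7 contribute zero (depth or velocity is 0).
Q = Σ qᵢ = 8.195 m³/s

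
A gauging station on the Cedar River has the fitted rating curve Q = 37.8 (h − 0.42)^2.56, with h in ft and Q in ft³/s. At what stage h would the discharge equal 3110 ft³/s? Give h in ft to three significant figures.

6.02 ft

h − h₀ = (Q/C)^(1/b) = (3110/37.8)^(1/2.56) = 5.600 ft
h = 0.42 + 5.600 = 6.020 ft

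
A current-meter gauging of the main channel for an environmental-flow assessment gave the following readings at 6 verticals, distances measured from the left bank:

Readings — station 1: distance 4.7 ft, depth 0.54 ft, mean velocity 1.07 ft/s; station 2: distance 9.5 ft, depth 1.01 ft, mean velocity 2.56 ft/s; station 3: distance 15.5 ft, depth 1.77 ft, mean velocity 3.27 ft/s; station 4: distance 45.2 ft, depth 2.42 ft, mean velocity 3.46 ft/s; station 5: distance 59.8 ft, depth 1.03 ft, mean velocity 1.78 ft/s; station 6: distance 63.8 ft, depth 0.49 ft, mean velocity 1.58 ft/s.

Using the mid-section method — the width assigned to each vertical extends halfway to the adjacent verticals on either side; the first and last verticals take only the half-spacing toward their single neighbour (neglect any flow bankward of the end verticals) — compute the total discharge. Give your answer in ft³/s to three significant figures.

w_1 = (9.5 − 4.7)/2 = 2.4 ft; q_1 = 1.07 × 0.54 × 2.4 = 1.387 ft³/s
w_2 = (15.5 − 4.7)/2 = 5.4 ft; q_2 = 2.56 × 1.01 × 5.4 = 13.96 ft³/s
w_3 = (45.2 − 9.5)/2 = 17.85 ft; q_3 = 3.27 × 1.77 × 17.85 = 103.3 ft³/s
w_4 = (59.8 − 15.5)/2 = 22.15 ft; q_4 = 3.46 × 2.42 × 22.15 = 185.5 ft³/s
w_5 = (63.8 − 45.2)/2 = 9.3 ft; q_5 = 1.78 × 1.03 × 9.3 = 17.05 ft³/s
w_6 = (63.8 − 59.8)/2 = 2 ft; q_6 = 1.58 × 0.49 × 2 = 1.548 ft³/s
Q = Σ qᵢ = 322.7 ft³/s

323 ft³/s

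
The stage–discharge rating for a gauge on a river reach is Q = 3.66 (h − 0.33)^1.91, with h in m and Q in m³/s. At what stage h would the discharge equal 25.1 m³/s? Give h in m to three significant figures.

3.07 m

h − h₀ = (Q/C)^(1/b) = (25.1/3.66)^(1/1.91) = 2.740 m
h = 0.33 + 2.740 = 3.070 m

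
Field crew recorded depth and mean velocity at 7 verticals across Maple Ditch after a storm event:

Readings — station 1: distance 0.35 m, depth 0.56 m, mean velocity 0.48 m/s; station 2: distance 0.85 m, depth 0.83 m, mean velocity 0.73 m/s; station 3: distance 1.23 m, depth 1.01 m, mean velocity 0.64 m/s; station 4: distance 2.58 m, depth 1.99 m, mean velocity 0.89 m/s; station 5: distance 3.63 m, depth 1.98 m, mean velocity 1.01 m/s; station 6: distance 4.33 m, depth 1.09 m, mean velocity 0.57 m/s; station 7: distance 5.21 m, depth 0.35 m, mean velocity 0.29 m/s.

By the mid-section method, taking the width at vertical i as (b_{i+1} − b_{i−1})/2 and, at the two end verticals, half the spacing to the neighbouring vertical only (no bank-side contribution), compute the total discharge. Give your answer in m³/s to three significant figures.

5.30 m³/s

w_1 = (0.85 − 0.35)/2 = 0.25 m; q_1 = 0.48 × 0.56 × 0.25 = 0.06720 m³/s
w_2 = (1.23 − 0.35)/2 = 0.44 m; q_2 = 0.73 × 0.83 × 0.44 = 0.2666 m³/s
w_3 = (2.58 − 0.85)/2 = 0.865 m; q_3 = 0.64 × 1.01 × 0.865 = 0.5591 m³/s
w_4 = (3.63 − 1.23)/2 = 1.2 m; q_4 = 0.89 × 1.99 × 1.2 = 2.125 m³/s
w_5 = (4.33 − 2.58)/2 = 0.875 m; q_5 = 1.01 × 1.98 × 0.875 = 1.750 m³/s
w_6 = (5.21 − 3.63)/2 = 0.79 m; q_6 = 0.57 × 1.09 × 0.79 = 0.4908 m³/s
w_7 = (5.21 − 4.33)/2 = 0.44 m; q_7 = 0.29 × 0.35 × 0.44 = 0.04466 m³/s
Q = Σ qᵢ = 5.304 m³/s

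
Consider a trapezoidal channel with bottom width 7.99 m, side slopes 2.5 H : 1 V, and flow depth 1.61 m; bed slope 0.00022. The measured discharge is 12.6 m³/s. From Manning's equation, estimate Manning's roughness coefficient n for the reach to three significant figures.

0.0252

A = (b + z·y)·y = (7.99 + 2.5×1.61)×1.61 = 19.34 m²
P = b + 2y√(1+z²) = 7.99 + 2×1.61×√(1+2.5²) = 16.66 m
R = A/P = 19.34/16.66 = 1.161 m
n = (1/Q)·A·R^(2/3)·S^(1/2) = (1/12.6) × 19.34 × 1.105 × 0.01483 = 0.02516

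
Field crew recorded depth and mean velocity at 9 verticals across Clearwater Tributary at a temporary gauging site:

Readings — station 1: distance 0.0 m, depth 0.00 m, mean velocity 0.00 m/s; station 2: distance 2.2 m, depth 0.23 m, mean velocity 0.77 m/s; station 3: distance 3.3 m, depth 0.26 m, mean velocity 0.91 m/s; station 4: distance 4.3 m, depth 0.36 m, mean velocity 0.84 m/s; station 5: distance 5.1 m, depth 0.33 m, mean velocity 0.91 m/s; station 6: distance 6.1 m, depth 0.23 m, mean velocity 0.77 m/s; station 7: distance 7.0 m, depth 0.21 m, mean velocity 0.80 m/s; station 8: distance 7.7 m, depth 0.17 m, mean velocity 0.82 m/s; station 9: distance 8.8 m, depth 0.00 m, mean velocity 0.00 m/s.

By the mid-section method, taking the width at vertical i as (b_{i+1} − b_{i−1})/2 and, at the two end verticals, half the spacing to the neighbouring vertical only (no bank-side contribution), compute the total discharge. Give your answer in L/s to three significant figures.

w_2 = (3.3 − 0.0)/2 = 1.65 m; q_2 = 0.77 × 0.23 × 1.65 = 0.2922 m³/s
w_3 = (4.3 − 2.2)/2 = 1.05 m; q_3 = 0.91 × 0.26 × 1.05 = 0.2484 m³/s
w_4 = (5.1 − 3.3)/2 = 0.9 m; q_4 = 0.84 × 0.36 × 0.9 = 0.2722 m³/s
w_5 = (6.1 − 4.3)/2 = 0.9 m; q_5 = 0.91 × 0.33 × 0.9 = 0.2703 m³/s
w_6 = (7.0 − 5.1)/2 = 0.95 m; q_6 = 0.77 × 0.23 × 0.95 = 0.1682 m³/s
w_7 = (7.7 − 6.1)/2 = 0.8 m; q_7 = 0.80 × 0.21 × 0.8 = 0.1344 m³/s
w_8 = (8.8 − 7.0)/2 = 0.9 m; q_8 = 0.82 × 0.17 × 0.9 = 0.1255 m³/s
Stations 1, 9 contribute zero (depth or velocity is 0).
Q = Σ qᵢ = 1.511 m³/s
= 1.511 × 1000 = 1511 L/s

1510 L/s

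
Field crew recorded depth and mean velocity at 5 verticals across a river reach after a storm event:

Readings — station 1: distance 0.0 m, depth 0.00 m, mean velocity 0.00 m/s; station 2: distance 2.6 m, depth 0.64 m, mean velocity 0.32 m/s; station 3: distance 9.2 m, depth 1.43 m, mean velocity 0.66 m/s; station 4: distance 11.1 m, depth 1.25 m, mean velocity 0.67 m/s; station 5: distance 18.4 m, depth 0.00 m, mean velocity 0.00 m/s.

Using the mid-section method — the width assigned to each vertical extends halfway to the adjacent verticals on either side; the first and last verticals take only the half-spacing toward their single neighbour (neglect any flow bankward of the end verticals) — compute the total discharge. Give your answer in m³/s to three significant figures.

w_2 = (9.2 − 0.0)/2 = 4.6 m; q_2 = 0.32 × 0.64 × 4.6 = 0.9421 m³/s
w_3 = (11.1 − 2.6)/2 = 4.25 m; q_3 = 0.66 × 1.43 × 4.25 = 4.011 m³/s
w_4 = (18.4 − 9.2)/2 = 4.6 m; q_4 = 0.67 × 1.25 × 4.6 = 3.853 m³/s
Stations 1, 5 contribute zero (depth or velocity is 0).
Q = Σ qᵢ = 8.806 m³/s

8.81 m³/s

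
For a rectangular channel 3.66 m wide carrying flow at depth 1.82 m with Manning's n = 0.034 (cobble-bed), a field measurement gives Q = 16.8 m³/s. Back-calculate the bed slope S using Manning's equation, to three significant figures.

0.00831

A = b·y = 3.66 × 1.82 = 6.661 m²
P = b + 2y = 3.66 + 2×1.82 = 7.300 m
R = A/P = 6.661/7.300 = 0.9125 m
S = (Q·n / (1·A·R^(2/3)))² = (16.8×0.034 / (1×6.661×0.9408))² = 0.008308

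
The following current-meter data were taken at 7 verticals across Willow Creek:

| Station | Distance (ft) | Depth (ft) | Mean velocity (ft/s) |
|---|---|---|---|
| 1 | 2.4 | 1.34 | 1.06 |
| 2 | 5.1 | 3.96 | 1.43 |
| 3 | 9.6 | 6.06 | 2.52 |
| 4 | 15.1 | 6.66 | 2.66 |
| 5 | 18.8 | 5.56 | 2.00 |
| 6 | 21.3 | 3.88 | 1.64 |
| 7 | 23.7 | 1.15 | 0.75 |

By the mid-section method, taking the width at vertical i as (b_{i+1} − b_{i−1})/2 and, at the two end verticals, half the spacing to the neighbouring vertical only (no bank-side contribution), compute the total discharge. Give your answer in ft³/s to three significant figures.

231 ft³/s

w_1 = (5.1 − 2.4)/2 = 1.35 ft; q_1 = 1.06 × 1.34 × 1.35 = 1.918 ft³/s
w_2 = (9.6 − 2.4)/2 = 3.6 ft; q_2 = 1.43 × 3.96 × 3.6 = 20.39 ft³/s
w_3 = (15.1 − 5.1)/2 = 5 ft; q_3 = 2.52 × 6.06 × 5 = 76.36 ft³/s
w_4 = (18.8 − 9.6)/2 = 4.6 ft; q_4 = 2.66 × 6.66 × 4.6 = 81.49 ft³/s
w_5 = (21.3 − 15.1)/2 = 3.1 ft; q_5 = 2.00 × 5.56 × 3.1 = 34.47 ft³/s
w_6 = (23.7 − 18.8)/2 = 2.45 ft; q_6 = 1.64 × 3.88 × 2.45 = 15.59 ft³/s
w_7 = (23.7 − 21.3)/2 = 1.2 ft; q_7 = 0.75 × 1.15 × 1.2 = 1.035 ft³/s
Q = Σ qᵢ = 231.2 ft³/s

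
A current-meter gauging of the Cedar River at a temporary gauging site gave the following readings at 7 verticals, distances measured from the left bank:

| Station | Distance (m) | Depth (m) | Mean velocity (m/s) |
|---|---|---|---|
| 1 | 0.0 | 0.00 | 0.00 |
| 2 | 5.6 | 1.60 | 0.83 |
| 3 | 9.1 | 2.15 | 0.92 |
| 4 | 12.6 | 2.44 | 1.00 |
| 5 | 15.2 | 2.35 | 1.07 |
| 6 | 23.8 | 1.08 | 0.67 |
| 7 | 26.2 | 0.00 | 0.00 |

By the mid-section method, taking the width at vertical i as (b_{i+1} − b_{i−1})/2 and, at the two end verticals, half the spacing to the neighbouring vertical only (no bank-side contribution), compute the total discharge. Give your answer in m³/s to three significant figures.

38.5 m³/s

w_2 = (9.1 − 0.0)/2 = 4.55 m; q_2 = 0.83 × 1.60 × 4.55 = 6.042 m³/s
w_3 = (12.6 − 5.6)/2 = 3.5 m; q_3 = 0.92 × 2.15 × 3.5 = 6.923 m³/s
w_4 = (15.2 − 9.1)/2 = 3.05 m; q_4 = 1.00 × 2.44 × 3.05 = 7.442 m³/s
w_5 = (23.8 − 12.6)/2 = 5.6 m; q_5 = 1.07 × 2.35 × 5.6 = 14.08 m³/s
w_6 = (26.2 − 15.2)/2 = 5.5 m; q_6 = 0.67 × 1.08 × 5.5 = 3.980 m³/s
Stations 1, 7 contribute zero (depth or velocity is 0).
Q = Σ qᵢ = 38.47 m³/s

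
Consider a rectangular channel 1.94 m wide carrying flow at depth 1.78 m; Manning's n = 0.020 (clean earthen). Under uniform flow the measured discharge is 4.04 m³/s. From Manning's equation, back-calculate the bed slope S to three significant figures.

0.00102

A = b·y = 1.94 × 1.78 = 3.453 m²
P = b + 2y = 1.94 + 2×1.78 = 5.500 m
R = A/P = 3.453/5.500 = 0.6279 m
S = (Q·n / (1·A·R^(2/3)))² = (4.04×0.020 / (1×3.453×0.7332))² = 0.001018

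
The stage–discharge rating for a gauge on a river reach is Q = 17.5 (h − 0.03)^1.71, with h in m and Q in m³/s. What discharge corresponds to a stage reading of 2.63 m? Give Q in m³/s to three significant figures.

Q = 17.5 × (2.63 − 0.03)^1.71 = 17.5 × 2.6^1.71 = 89.67 m³/s

89.7 m³/s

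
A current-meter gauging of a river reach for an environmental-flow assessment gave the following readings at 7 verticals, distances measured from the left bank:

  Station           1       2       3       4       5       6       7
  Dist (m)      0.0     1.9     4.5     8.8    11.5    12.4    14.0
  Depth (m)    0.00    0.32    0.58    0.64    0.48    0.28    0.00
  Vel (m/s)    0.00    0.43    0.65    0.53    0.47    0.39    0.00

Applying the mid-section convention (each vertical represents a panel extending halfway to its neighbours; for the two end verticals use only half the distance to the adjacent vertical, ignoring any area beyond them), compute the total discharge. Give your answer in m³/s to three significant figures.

w_2 = (4.5 − 0.0)/2 = 2.25 m; q_2 = 0.43 × 0.32 × 2.25 = 0.3096 m³/s
w_3 = (8.8 − 1.9)/2 = 3.45 m; q_3 = 0.65 × 0.58 × 3.45 = 1.301 m³/s
w_4 = (11.5 − 4.5)/2 = 3.5 m; q_4 = 0.53 × 0.64 × 3.5 = 1.187 m³/s
w_5 = (12.4 − 8.8)/2 = 1.8 m; q_5 = 0.47 × 0.48 × 1.8 = 0.4061 m³/s
w_6 = (14.0 − 11.5)/2 = 1.25 m; q_6 = 0.39 × 0.28 × 1.25 = 0.1365 m³/s
Stations 1, 7 contribute zero (depth or velocity is 0).
Q = Σ qᵢ = 3.340 m³/s

3.34 m³/s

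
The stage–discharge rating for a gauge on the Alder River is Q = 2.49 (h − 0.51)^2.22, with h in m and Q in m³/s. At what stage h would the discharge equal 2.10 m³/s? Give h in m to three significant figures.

1.44 m

h − h₀ = (Q/C)^(1/b) = (2.10/2.49)^(1/2.22) = 0.9261 m
h = 0.51 + 0.9261 = 1.436 m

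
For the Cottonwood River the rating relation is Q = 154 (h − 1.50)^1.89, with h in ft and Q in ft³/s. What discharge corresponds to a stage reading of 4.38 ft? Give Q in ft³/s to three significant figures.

1140 ft³/s

Q = 154 × (4.38 − 1.50)^1.89 = 154 × 2.88^1.89 = 1137 ft³/s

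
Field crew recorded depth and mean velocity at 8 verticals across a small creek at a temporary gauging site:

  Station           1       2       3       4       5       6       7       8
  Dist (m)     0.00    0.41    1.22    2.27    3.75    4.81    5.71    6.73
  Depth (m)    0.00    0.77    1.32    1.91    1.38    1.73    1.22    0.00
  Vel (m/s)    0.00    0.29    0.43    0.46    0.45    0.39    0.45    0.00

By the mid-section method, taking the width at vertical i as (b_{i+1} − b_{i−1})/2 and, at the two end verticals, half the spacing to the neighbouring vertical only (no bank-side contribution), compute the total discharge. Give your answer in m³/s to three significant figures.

w_2 = (1.22 − 0.00)/2 = 0.61 m; q_2 = 0.29 × 0.77 × 0.61 = 0.1362 m³/s
w_3 = (2.27 − 0.41)/2 = 0.93 m; q_3 = 0.43 × 1.32 × 0.93 = 0.5279 m³/s
w_4 = (3.75 − 1.22)/2 = 1.265 m; q_4 = 0.46 × 1.91 × 1.265 = 1.111 m³/s
w_5 = (4.81 − 2.27)/2 = 1.27 m; q_5 = 0.45 × 1.38 × 1.27 = 0.7887 m³/s
w_6 = (5.71 − 3.75)/2 = 0.98 m; q_6 = 0.39 × 1.73 × 0.98 = 0.6612 m³/s
w_7 = (6.73 − 4.81)/2 = 0.96 m; q_7 = 0.45 × 1.22 × 0.96 = 0.5270 m³/s
Stations 1, 8 contribute zero (depth or velocity is 0).
Q = Σ qᵢ = 3.752 m³/s

3.75 m³/s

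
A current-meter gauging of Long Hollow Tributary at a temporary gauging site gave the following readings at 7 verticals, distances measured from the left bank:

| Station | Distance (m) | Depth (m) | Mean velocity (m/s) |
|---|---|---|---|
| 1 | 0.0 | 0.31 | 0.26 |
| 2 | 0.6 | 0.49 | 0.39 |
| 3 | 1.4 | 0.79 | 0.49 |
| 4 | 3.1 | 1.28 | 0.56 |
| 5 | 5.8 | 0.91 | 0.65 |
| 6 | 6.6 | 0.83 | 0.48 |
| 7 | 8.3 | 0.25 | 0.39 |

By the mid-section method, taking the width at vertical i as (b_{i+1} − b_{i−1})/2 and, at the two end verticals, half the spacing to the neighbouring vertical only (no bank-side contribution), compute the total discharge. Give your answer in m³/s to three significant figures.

w_1 = (0.6 − 0.0)/2 = 0.3 m; q_1 = 0.26 × 0.31 × 0.3 = 0.02418 m³/s
w_2 = (1.4 − 0.0)/2 = 0.7 m; q_2 = 0.39 × 0.49 × 0.7 = 0.1338 m³/s
w_3 = (3.1 − 0.6)/2 = 1.25 m; q_3 = 0.49 × 0.79 × 1.25 = 0.4839 m³/s
w_4 = (5.8 − 1.4)/2 = 2.2 m; q_4 = 0.56 × 1.28 × 2.2 = 1.577 m³/s
w_5 = (6.6 − 3.1)/2 = 1.75 m; q_5 = 0.65 × 0.91 × 1.75 = 1.035 m³/s
w_6 = (8.3 − 5.8)/2 = 1.25 m; q_6 = 0.48 × 0.83 × 1.25 = 0.4980 m³/s
w_7 = (8.3 − 6.6)/2 = 0.85 m; q_7 = 0.39 × 0.25 × 0.85 = 0.08288 m³/s
Q = Σ qᵢ = 3.835 m³/s

3.83 m³/s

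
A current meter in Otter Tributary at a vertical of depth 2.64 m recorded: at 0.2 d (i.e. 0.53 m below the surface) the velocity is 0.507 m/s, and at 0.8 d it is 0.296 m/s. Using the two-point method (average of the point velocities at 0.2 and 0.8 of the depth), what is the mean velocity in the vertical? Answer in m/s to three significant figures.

v̄ = (0.507 + 0.296) / 2 = 0.4015 m/s

0.402 m/s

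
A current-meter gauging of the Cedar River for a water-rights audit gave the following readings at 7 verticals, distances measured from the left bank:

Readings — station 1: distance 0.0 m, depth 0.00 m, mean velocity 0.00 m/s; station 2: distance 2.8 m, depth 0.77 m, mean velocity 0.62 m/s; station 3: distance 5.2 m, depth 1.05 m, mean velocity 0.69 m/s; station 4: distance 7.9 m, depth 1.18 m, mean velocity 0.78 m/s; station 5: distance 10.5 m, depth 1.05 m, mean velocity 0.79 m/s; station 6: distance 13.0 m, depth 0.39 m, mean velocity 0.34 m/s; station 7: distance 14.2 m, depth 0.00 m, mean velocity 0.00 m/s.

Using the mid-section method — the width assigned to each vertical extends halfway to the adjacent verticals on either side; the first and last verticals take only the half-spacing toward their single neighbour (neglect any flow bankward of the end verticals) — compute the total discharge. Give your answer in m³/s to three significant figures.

w_2 = (5.2 − 0.0)/2 = 2.6 m; q_2 = 0.62 × 0.77 × 2.6 = 1.241 m³/s
w_3 = (7.9 − 2.8)/2 = 2.55 m; q_3 = 0.69 × 1.05 × 2.55 = 1.847 m³/s
w_4 = (10.5 − 5.2)/2 = 2.65 m; q_4 = 0.78 × 1.18 × 2.65 = 2.439 m³/s
w_5 = (13.0 − 7.9)/2 = 2.55 m; q_5 = 0.79 × 1.05 × 2.55 = 2.115 m³/s
w_6 = (14.2 − 10.5)/2 = 1.85 m; q_6 = 0.34 × 0.39 × 1.85 = 0.2453 m³/s
Stations 1, 7 contribute zero (depth or velocity is 0).
Q = Σ qᵢ = 7.888 m³/s

7.89 m³/s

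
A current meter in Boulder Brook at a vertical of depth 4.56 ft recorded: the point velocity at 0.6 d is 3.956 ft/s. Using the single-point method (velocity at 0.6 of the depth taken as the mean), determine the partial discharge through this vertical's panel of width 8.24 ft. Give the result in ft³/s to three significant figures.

v̄ = v₀.₆ = 3.956 ft/s
q = v̄ × d × w = 3.956 × 4.56 × 8.24 = 148.6 ft³/s

149 ft³/s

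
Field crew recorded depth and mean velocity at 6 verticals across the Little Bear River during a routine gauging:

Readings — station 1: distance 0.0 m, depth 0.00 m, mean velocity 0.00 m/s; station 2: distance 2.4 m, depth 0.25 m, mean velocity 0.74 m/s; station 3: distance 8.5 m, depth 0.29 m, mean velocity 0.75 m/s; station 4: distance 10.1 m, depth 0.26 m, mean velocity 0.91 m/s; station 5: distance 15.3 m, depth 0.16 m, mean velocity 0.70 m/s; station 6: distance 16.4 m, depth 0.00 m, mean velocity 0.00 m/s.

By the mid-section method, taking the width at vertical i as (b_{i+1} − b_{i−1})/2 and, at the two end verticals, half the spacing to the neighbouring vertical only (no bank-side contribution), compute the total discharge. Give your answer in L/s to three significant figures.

w_2 = (8.5 − 0.0)/2 = 4.25 m; q_2 = 0.74 × 0.25 × 4.25 = 0.7863 m³/s
w_3 = (10.1 − 2.4)/2 = 3.85 m; q_3 = 0.75 × 0.29 × 3.85 = 0.8374 m³/s
w_4 = (15.3 − 8.5)/2 = 3.4 m; q_4 = 0.91 × 0.26 × 3.4 = 0.8044 m³/s
w_5 = (16.4 − 10.1)/2 = 3.15 m; q_5 = 0.70 × 0.16 × 3.15 = 0.3528 m³/s
Stations 1, 6 contribute zero (depth or velocity is 0).
Q = Σ qᵢ = 2.781 m³/s
= 2.781 × 1000 = 2781 L/s

2780 L/s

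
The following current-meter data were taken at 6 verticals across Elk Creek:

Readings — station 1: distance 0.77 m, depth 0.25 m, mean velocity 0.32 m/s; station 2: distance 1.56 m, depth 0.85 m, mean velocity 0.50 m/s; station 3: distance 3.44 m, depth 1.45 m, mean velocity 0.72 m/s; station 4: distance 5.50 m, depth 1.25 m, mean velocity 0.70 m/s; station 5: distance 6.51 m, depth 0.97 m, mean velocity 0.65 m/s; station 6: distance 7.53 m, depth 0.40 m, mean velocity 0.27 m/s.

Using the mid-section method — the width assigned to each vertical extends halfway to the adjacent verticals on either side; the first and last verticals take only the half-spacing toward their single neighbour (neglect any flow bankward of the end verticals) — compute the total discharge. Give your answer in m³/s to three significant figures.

4.69 m³/s

w_1 = (1.56 − 0.77)/2 = 0.395 m; q_1 = 0.32 × 0.25 × 0.395 = 0.03160 m³/s
w_2 = (3.44 − 0.77)/2 = 1.335 m; q_2 = 0.50 × 0.85 × 1.335 = 0.5674 m³/s
w_3 = (5.50 − 1.56)/2 = 1.97 m; q_3 = 0.72 × 1.45 × 1.97 = 2.057 m³/s
w_4 = (6.51 − 3.44)/2 = 1.535 m; q_4 = 0.70 × 1.25 × 1.535 = 1.343 m³/s
w_5 = (7.53 − 5.50)/2 = 1.015 m; q_5 = 0.65 × 0.97 × 1.015 = 0.6400 m³/s
w_6 = (7.53 − 6.51)/2 = 0.51 m; q_6 = 0.27 × 0.40 × 0.51 = 0.05508 m³/s
Q = Σ qᵢ = 4.694 m³/s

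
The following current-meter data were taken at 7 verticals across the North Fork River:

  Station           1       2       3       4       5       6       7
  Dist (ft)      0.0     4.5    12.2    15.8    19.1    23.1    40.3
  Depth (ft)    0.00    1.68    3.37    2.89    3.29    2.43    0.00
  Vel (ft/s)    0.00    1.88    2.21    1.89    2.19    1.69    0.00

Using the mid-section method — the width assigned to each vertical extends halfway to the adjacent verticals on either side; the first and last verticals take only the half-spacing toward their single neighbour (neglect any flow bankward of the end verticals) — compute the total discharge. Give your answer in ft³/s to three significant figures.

w_2 = (12.2 − 0.0)/2 = 6.1 ft; q_2 = 1.88 × 1.68 × 6.1 = 19.27 ft³/s
w_3 = (15.8 − 4.5)/2 = 5.65 ft; q_3 = 2.21 × 3.37 × 5.65 = 42.08 ft³/s
w_4 = (19.1 − 12.2)/2 = 3.45 ft; q_4 = 1.89 × 2.89 × 3.45 = 18.84 ft³/s
w_5 = (23.1 − 15.8)/2 = 3.65 ft; q_5 = 2.19 × 3.29 × 3.65 = 26.30 ft³/s
w_6 = (40.3 − 19.1)/2 = 10.6 ft; q_6 = 1.69 × 2.43 × 10.6 = 43.53 ft³/s
Stations 1, 7 contribute zero (depth or velocity is 0).
Q = Σ qᵢ = 150.0 ft³/s

150 ft³/s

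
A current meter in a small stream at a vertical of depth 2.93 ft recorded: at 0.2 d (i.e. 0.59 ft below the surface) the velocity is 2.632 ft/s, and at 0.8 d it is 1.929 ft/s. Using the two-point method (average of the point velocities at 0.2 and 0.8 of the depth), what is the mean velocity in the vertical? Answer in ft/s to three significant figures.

v̄ = (2.632 + 1.929) / 2 = 2.281 ft/s

2.28 ft/s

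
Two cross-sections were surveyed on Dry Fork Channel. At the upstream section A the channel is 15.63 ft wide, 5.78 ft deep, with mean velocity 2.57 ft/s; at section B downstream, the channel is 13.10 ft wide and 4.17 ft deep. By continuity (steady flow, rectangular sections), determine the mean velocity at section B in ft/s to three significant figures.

4.25 ft/s

Q = A₁V₁ = (15.63×5.78) × 2.57 = 232.2 ft³/s
A₂ = 13.10 × 4.17 = 54.63 ft²
V₂ = Q/A₂ = 232.2/54.63 = 4.250 ft/s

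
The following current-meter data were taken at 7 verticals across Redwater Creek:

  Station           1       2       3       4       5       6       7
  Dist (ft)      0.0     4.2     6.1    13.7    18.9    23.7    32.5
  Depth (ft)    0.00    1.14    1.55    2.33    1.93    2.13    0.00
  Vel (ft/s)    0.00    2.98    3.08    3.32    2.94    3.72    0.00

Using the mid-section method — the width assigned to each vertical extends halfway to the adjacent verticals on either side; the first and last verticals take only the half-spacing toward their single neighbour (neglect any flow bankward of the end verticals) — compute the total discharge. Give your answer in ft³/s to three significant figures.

165 ft³/s

w_2 = (6.1 − 0.0)/2 = 3.05 ft; q_2 = 2.98 × 1.14 × 3.05 = 10.36 ft³/s
w_3 = (13.7 − 4.2)/2 = 4.75 ft; q_3 = 3.08 × 1.55 × 4.75 = 22.68 ft³/s
w_4 = (18.9 − 6.1)/2 = 6.4 ft; q_4 = 3.32 × 2.33 × 6.4 = 49.51 ft³/s
w_5 = (23.7 − 13.7)/2 = 5 ft; q_5 = 2.94 × 1.93 × 5 = 28.37 ft³/s
w_6 = (32.5 − 18.9)/2 = 6.8 ft; q_6 = 3.72 × 2.13 × 6.8 = 53.88 ft³/s
Stations 1, 7 contribute zero (depth or velocity is 0).
Q = Σ qᵢ = 164.8 ft³/s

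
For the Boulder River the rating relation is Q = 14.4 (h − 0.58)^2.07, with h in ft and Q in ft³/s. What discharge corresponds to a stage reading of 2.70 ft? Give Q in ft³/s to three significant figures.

68.2 ft³/s

Q = 14.4 × (2.70 − 0.58)^2.07 = 14.4 × 2.12^2.07 = 68.21 ft³/s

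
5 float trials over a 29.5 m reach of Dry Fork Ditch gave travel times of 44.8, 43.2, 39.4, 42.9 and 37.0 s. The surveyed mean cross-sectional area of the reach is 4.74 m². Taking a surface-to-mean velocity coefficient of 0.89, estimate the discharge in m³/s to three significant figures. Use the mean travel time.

3.00 m³/s

t̄ = (44.8 + 43.2 + 39.4 + 42.9 + 37.0) / 5 = 41.46 s
v_surface = L / t̄ = 29.5 / 41.46 = 0.7115 m/s
v_mean = 0.89 × 0.7115 = 0.6333 m/s
Q = A × v_mean = 4.74 × 0.6333 = 3.002 m³/s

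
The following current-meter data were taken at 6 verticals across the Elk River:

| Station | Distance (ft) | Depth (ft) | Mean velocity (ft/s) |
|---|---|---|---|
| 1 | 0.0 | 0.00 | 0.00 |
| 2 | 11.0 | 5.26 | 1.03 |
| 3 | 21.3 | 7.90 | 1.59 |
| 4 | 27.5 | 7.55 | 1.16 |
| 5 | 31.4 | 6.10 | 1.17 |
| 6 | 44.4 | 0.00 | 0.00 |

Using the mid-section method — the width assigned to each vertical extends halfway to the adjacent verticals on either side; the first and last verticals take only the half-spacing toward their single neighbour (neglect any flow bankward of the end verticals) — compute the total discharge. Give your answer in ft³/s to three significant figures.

w_2 = (21.3 − 0.0)/2 = 10.65 ft; q_2 = 1.03 × 5.26 × 10.65 = 57.70 ft³/s
w_3 = (27.5 − 11.0)/2 = 8.25 ft; q_3 = 1.59 × 7.90 × 8.25 = 103.6 ft³/s
w_4 = (31.4 − 21.3)/2 = 5.05 ft; q_4 = 1.16 × 7.55 × 5.05 = 44.23 ft³/s
w_5 = (44.4 − 27.5)/2 = 8.45 ft; q_5 = 1.17 × 6.10 × 8.45 = 60.31 ft³/s
Stations 1, 6 contribute zero (depth or velocity is 0).
Q = Σ qᵢ = 265.9 ft³/s

266 ft³/s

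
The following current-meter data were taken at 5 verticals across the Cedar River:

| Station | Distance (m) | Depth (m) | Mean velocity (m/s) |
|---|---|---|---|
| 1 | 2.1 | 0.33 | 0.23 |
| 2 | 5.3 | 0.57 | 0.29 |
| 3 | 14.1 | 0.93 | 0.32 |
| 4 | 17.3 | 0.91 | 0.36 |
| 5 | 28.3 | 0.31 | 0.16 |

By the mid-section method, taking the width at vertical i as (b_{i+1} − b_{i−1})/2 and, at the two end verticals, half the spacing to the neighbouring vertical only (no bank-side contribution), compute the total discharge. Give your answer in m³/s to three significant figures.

5.50 m³/s

w_1 = (5.3 − 2.1)/2 = 1.6 m; q_1 = 0.23 × 0.33 × 1.6 = 0.1214 m³/s
w_2 = (14.1 − 2.1)/2 = 6 m; q_2 = 0.29 × 0.57 × 6 = 0.9918 m³/s
w_3 = (17.3 − 5.3)/2 = 6 m; q_3 = 0.32 × 0.93 × 6 = 1.786 m³/s
w_4 = (28.3 − 14.1)/2 = 7.1 m; q_4 = 0.36 × 0.91 × 7.1 = 2.326 m³/s
w_5 = (28.3 − 17.3)/2 = 5.5 m; q_5 = 0.16 × 0.31 × 5.5 = 0.2728 m³/s
Q = Σ qᵢ = 5.498 m³/s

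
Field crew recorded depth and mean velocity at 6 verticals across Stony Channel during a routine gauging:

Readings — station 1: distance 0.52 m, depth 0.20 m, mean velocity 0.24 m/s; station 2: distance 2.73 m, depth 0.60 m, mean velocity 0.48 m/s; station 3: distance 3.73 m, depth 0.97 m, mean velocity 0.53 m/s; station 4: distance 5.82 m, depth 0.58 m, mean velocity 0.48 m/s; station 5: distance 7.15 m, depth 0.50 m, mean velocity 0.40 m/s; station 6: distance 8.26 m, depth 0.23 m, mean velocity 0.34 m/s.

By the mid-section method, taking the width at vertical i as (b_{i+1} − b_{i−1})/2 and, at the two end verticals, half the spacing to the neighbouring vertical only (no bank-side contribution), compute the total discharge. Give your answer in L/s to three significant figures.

2070 L/s

w_1 = (2.73 − 0.52)/2 = 1.105 m; q_1 = 0.24 × 0.20 × 1.105 = 0.05304 m³/s
w_2 = (3.73 − 0.52)/2 = 1.605 m; q_2 = 0.48 × 0.60 × 1.605 = 0.4622 m³/s
w_3 = (5.82 − 2.73)/2 = 1.545 m; q_3 = 0.53 × 0.97 × 1.545 = 0.7943 m³/s
w_4 = (7.15 − 3.73)/2 = 1.71 m; q_4 = 0.48 × 0.58 × 1.71 = 0.4761 m³/s
w_5 = (8.26 − 5.82)/2 = 1.22 m; q_5 = 0.40 × 0.50 × 1.22 = 0.2440 m³/s
w_6 = (8.26 − 7.15)/2 = 0.555 m; q_6 = 0.34 × 0.23 × 0.555 = 0.04340 m³/s
Q = Σ qᵢ = 2.073 m³/s
= 2.073 × 1000 = 2073 L/s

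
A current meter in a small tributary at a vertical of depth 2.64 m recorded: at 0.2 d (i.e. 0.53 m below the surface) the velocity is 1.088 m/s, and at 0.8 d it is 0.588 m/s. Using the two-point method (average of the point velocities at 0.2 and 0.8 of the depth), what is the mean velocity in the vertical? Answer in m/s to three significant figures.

v̄ = (1.088 + 0.588) / 2 = 0.8380 m/s

0.838 m/s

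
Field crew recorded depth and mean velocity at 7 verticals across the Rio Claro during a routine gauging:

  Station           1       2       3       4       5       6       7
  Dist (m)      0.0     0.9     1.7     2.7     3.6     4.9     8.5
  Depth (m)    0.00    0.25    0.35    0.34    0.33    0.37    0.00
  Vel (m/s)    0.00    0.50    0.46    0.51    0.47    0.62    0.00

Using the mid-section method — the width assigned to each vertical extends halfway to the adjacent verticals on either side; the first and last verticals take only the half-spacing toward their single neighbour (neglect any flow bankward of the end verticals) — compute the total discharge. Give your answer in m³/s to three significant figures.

1.15 m³/s

w_2 = (1.7 − 0.0)/2 = 0.85 m; q_2 = 0.50 × 0.25 × 0.85 = 0.1063 m³/s
w_3 = (2.7 − 0.9)/2 = 0.9 m; q_3 = 0.46 × 0.35 × 0.9 = 0.1449 m³/s
w_4 = (3.6 − 1.7)/2 = 0.95 m; q_4 = 0.51 × 0.34 × 0.95 = 0.1647 m³/s
w_5 = (4.9 − 2.7)/2 = 1.1 m; q_5 = 0.47 × 0.33 × 1.1 = 0.1706 m³/s
w_6 = (8.5 − 3.6)/2 = 2.45 m; q_6 = 0.62 × 0.37 × 2.45 = 0.5620 m³/s
Stations 1, 7 contribute zero (depth or velocity is 0).
Q = Σ qᵢ = 1.149 m³/s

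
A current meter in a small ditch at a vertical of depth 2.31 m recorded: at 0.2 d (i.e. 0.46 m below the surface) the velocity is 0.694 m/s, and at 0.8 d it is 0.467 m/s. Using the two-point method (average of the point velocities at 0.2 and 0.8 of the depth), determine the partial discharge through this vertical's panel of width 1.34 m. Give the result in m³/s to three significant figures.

v̄ = (0.694 + 0.467) / 2 = 0.5805 m/s
q = v̄ × d × w = 0.5805 × 2.31 × 1.34 = 1.797 m³/s

1.80 m³/s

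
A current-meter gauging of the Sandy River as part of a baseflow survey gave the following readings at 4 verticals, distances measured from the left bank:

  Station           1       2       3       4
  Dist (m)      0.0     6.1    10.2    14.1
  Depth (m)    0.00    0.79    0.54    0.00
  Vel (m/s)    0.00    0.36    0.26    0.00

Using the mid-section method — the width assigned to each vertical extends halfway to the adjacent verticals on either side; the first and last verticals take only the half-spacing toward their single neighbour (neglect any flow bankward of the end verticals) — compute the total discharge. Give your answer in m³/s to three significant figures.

2.01 m³/s

w_2 = (10.2 − 0.0)/2 = 5.1 m; q_2 = 0.36 × 0.79 × 5.1 = 1.450 m³/s
w_3 = (14.1 − 6.1)/2 = 4 m; q_3 = 0.26 × 0.54 × 4 = 0.5616 m³/s
Stations 1, 4 contribute zero (depth or velocity is 0).
Q = Σ qᵢ = 2.012 m³/s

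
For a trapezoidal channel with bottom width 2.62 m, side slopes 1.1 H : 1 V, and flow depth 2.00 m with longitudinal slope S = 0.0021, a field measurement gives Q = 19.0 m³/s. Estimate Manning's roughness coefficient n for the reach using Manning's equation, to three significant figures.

A = (b + z·y)·y = (2.62 + 1.1×2.00)×2.00 = 9.640 m²
P = b + 2y√(1+z²) = 2.62 + 2×2.00×√(1+1.1²) = 8.566 m
R = A/P = 9.640/8.566 = 1.125 m
n = (1/Q)·A·R^(2/3)·S^(1/2) = (1/19.0) × 9.640 × 1.082 × 0.04583 = 0.02515

0.0252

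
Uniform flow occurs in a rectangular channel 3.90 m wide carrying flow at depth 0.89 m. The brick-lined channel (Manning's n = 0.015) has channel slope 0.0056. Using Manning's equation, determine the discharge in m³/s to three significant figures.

12.5 m³/s

A = b·y = 3.90 × 0.89 = 3.471 m²
P = b + 2y = 3.90 + 2×0.89 = 5.680 m
R = A/P = 3.471/5.680 = 0.6111 m
Q = (1/n)·A·R^(2/3)·S^(1/2) = (1/0.015) × 3.471 × 0.6111^(2/3) × 0.0056^(1/2) = 12.47 m³/s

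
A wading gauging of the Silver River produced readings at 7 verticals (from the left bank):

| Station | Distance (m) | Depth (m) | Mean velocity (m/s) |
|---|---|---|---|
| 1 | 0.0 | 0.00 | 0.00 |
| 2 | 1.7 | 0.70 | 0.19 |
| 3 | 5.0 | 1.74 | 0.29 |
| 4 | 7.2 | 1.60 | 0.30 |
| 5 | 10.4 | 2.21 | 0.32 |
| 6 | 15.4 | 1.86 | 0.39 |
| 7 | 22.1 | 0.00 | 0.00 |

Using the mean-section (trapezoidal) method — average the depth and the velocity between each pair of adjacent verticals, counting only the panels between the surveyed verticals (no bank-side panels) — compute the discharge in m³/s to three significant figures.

Panel 1-2: Δb = 1.7 m, d̄ = (0.00+0.70)/2 = 0.35, v̄ = (0.00+0.19)/2 = 0.095 → q = 1.7×0.35×0.095 = 0.05653 m³/s
Panel 2-3: Δb = 3.3 m, d̄ = (0.70+1.74)/2 = 1.22, v̄ = (0.19+0.29)/2 = 0.24 → q = 3.3×1.22×0.24 = 0.9662 m³/s
Panel 3-4: Δb = 2.2 m, d̄ = (1.74+1.60)/2 = 1.67, v̄ = (0.29+0.30)/2 = 0.295 → q = 2.2×1.67×0.295 = 1.084 m³/s
Panel 4-5: Δb = 3.2 m, d̄ = (1.60+2.21)/2 = 1.905, v̄ = (0.30+0.32)/2 = 0.31 → q = 3.2×1.905×0.31 = 1.890 m³/s
Panel 5-6: Δb = 5 m, d̄ = (2.21+1.86)/2 = 2.035, v̄ = (0.32+0.39)/2 = 0.355 → q = 5×2.035×0.355 = 3.612 m³/s
Panel 6-7: Δb = 6.7 m, d̄ = (1.86+0.00)/2 = 0.93, v̄ = (0.39+0.00)/2 = 0.195 → q = 6.7×0.93×0.195 = 1.215 m³/s
Q = Σ q = 8.824 m³/s

8.82 m³/s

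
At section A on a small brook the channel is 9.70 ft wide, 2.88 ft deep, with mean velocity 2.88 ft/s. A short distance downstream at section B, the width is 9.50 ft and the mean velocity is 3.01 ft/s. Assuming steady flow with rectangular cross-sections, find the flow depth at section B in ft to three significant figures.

2.81 ft

Q = A₁V₁ = (9.70×2.88) × 2.88 = 80.46 ft³/s
d₂ = Q/(b₂ V₂) = 80.46/(9.50×3.01) = 2.814 ft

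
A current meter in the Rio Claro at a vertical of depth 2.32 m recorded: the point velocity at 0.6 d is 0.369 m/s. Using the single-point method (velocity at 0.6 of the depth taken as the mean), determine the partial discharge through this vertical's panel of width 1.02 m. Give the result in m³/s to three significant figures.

v̄ = v₀.₆ = 0.369 m/s
q = v̄ × d × w = 0.3690 × 2.32 × 1.02 = 0.8732 m³/s

0.873 m³/s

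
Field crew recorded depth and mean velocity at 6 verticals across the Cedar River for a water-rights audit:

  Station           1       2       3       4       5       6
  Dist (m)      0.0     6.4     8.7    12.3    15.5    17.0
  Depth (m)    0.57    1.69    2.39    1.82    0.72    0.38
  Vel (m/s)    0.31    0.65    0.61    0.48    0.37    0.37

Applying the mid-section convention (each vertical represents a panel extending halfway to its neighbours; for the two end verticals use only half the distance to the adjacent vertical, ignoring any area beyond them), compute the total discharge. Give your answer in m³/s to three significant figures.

w_1 = (6.4 − 0.0)/2 = 3.2 m; q_1 = 0.31 × 0.57 × 3.2 = 0.5654 m³/s
w_2 = (8.7 − 0.0)/2 = 4.35 m; q_2 = 0.65 × 1.69 × 4.35 = 4.778 m³/s
w_3 = (12.3 − 6.4)/2 = 2.95 m; q_3 = 0.61 × 2.39 × 2.95 = 4.301 m³/s
w_4 = (15.5 − 8.7)/2 = 3.4 m; q_4 = 0.48 × 1.82 × 3.4 = 2.970 m³/s
w_5 = (17.0 − 12.3)/2 = 2.35 m; q_5 = 0.37 × 0.72 × 2.35 = 0.6260 m³/s
w_6 = (17.0 − 15.5)/2 = 0.75 m; q_6 = 0.37 × 0.38 × 0.75 = 0.1055 m³/s
Q = Σ qᵢ = 13.35 m³/s

13.3 m³/s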